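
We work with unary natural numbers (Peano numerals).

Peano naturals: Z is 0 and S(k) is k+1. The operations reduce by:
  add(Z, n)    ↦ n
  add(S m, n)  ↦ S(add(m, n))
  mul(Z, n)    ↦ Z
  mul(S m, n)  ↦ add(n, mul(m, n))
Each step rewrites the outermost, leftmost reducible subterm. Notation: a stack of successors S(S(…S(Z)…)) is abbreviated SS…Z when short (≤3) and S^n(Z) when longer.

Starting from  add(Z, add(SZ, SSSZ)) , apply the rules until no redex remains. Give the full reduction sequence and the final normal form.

Answer: normal form = S^4(Z)  (in 3 steps)

Working:
  start: add(Z, add(SZ, SSSZ))
  step 1: add(SZ, SSSZ)
  step 2: S(add(Z, SSSZ))
  step 3: S^4(Z)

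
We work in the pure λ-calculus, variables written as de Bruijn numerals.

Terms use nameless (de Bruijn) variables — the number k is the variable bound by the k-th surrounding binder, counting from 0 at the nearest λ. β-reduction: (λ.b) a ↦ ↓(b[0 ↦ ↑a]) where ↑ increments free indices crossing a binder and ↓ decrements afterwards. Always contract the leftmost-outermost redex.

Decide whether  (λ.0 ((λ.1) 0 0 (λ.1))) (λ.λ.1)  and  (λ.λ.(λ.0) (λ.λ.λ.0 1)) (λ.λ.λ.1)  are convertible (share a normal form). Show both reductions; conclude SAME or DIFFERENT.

Term A:
  start: (λ.0 ((λ.1) 0 0 (λ.1))) (λ.λ.1)
  [1] (λ.λ.1) ((λ.λ.λ.1) (λ.λ.1) (λ.λ.1) (λ.λ.λ.1))
  [2] λ.(λ.λ.λ.1) (λ.λ.1) (λ.λ.1) (λ.λ.λ.1)
  [3] λ.(λ.λ.1) (λ.λ.1) (λ.λ.λ.1)
  [4] λ.(λ.λ.λ.1) (λ.λ.λ.1)
  [5] λ.λ.λ.1

Term B:
  start: (λ.λ.(λ.0) (λ.λ.λ.0 1)) (λ.λ.λ.1)
  [1] λ.(λ.0) (λ.λ.λ.0 1)
  [2] λ.λ.λ.λ.0 1

Answer: DIFFERENT — A ⇓ λ.λ.λ.1, B ⇓ λ.λ.λ.λ.0 1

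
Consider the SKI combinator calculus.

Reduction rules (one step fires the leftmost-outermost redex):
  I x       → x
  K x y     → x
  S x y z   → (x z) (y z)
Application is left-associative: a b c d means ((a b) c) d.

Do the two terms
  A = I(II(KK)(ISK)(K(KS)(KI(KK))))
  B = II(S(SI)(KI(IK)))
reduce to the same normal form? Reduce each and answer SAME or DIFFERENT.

Answer: DIFFERENT — A ⇓ K(KS), B ⇓ S(SI)I

Reduction:
Term A:
  start: I(II(KK)(ISK)(K(KS)(KI(KK))))
  [1] II(KK)(ISK)(K(KS)(KI(KK)))
  [2] I(KK)(ISK)(K(KS)(KI(KK)))
  [3] KK(ISK)(K(KS)(KI(KK)))
  [4] K(K(KS)(KI(KK)))
  [5] K(KS)

Term B:
  start: II(S(SI)(KI(IK)))
  [1] I(S(SI)(KI(IK)))
  [2] S(SI)(KI(IK))
  [3] S(SI)I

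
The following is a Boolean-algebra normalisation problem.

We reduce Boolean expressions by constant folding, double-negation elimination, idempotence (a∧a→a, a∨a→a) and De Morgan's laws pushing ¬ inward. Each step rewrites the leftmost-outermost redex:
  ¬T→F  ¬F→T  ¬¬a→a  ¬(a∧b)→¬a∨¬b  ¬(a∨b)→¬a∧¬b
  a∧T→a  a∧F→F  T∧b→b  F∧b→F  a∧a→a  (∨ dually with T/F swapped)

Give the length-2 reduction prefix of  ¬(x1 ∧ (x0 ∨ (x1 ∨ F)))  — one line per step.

Answer: after 2 steps: ¬x1 ∨ (¬x0 ∧ ¬(x1 ∨ F))

Reduction:
  start: ¬(x1 ∧ (x0 ∨ (x1 ∨ F)))
  step 1: ¬x1 ∨ ¬(x0 ∨ (x1 ∨ F))
  step 2: ¬x1 ∨ (¬x0 ∧ ¬(x1 ∨ F))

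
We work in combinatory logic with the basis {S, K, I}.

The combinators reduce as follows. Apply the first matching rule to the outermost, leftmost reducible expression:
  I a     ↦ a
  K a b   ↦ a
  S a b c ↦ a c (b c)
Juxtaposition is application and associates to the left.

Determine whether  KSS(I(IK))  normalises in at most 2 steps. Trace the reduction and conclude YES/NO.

Answer: NO — after 2 steps the term is S(IK), not yet normal

Reduction:
  start: KSS(I(IK))
  step 1: S(I(IK))
  step 2: S(IK)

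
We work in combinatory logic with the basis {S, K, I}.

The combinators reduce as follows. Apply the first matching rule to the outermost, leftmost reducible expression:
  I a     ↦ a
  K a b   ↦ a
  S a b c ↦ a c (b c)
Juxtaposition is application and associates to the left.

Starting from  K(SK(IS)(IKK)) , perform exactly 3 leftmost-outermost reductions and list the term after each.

  start: K(SK(IS)(IKK))
  [1] K(K(IKK)(IS(IKK)))
  [2] K(IKK)
  [3] K(KK)

Answer: after 3 steps: K(KK)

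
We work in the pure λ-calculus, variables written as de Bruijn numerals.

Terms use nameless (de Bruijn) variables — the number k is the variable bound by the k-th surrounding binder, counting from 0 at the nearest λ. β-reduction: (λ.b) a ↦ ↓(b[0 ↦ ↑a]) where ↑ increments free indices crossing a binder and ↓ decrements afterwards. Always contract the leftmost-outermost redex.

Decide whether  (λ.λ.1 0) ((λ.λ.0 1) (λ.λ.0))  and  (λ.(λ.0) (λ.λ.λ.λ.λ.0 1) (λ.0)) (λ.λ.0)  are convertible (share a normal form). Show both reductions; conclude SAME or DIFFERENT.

Answer: DIFFERENT — A ⇓ λ.0 (λ.λ.0), B ⇓ λ.λ.λ.λ.0 1

Working:
Term A:
  start: (λ.λ.1 0) ((λ.λ.0 1) (λ.λ.0))
  →1  λ.(λ.λ.0 1) (λ.λ.0) 0
  →2  λ.(λ.0 (λ.λ.0)) 0
  →3  λ.0 (λ.λ.0)

Term B:
  start: (λ.(λ.0) (λ.λ.λ.λ.λ.0 1) (λ.0)) (λ.λ.0)
  →1  (λ.0) (λ.λ.λ.λ.λ.0 1) (λ.0)
  →2  (λ.λ.λ.λ.λ.0 1) (λ.0)
  →3  λ.λ.λ.λ.0 1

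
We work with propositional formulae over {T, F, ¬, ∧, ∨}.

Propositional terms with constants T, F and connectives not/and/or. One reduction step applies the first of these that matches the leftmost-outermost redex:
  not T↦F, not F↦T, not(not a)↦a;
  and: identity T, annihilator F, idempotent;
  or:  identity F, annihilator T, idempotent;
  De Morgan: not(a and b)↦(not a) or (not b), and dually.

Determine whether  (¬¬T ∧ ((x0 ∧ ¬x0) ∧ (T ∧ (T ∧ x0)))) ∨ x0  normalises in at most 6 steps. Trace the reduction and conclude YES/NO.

Answer: YES — reaches normal form ((x0 ∧ ¬x0) ∧ x0) ∨ x0 in 4 ≤ 6 steps

Reduction:
  start: (¬¬T ∧ ((x0 ∧ ¬x0) ∧ (T ∧ (T ∧ x0)))) ∨ x0
  [1] (T ∧ ((x0 ∧ ¬x0) ∧ (T ∧ (T ∧ x0)))) ∨ x0
  [2] ((x0 ∧ ¬x0) ∧ (T ∧ (T ∧ x0))) ∨ x0
  [3] ((x0 ∧ ¬x0) ∧ (T ∧ x0)) ∨ x0
  [4] ((x0 ∧ ¬x0) ∧ x0) ∨ x0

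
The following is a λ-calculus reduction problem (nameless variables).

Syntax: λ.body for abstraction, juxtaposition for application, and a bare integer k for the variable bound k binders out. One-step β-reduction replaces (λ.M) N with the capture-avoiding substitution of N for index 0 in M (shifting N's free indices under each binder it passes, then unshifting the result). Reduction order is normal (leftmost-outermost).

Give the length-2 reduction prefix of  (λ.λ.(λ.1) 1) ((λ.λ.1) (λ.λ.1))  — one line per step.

Answer: after 2 steps: λ.0

Reduction:
  start: (λ.λ.(λ.1) 1) ((λ.λ.1) (λ.λ.1))
  →1  λ.(λ.1) ((λ.λ.1) (λ.λ.1))
  →2  λ.0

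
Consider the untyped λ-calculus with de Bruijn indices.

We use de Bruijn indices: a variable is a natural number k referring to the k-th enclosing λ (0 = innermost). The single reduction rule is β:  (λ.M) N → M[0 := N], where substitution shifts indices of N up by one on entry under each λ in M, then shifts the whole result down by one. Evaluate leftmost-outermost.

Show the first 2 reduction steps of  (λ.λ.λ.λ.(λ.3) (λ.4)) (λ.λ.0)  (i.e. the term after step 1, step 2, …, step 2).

  start: (λ.λ.λ.λ.(λ.3) (λ.4)) (λ.λ.0)
  step 1: λ.λ.λ.(λ.3) (λ.λ.λ.0)
  step 2: λ.λ.λ.2

Answer: after 2 steps: λ.λ.λ.2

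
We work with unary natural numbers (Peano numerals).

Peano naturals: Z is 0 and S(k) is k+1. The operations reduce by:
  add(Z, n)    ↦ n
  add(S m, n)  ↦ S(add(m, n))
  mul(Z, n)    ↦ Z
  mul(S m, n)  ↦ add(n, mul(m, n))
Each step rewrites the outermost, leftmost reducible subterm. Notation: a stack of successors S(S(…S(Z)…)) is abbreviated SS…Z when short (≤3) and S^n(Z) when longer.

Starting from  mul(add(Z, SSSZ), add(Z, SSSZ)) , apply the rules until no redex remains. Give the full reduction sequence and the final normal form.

Answer: normal form = S^9(Z)  (in 20 steps)

Reduction:
  start: mul(add(Z, SSSZ), add(Z, SSSZ))
  →1  mul(SSSZ, add(Z, SSSZ))
  →2  add(add(Z, SSSZ), mul(SSZ, add(Z, SSSZ)))
  →3  add(SSSZ, mul(SSZ, add(Z, SSSZ)))
  →4  S(add(SSZ, mul(SSZ, add(Z, SSSZ))))
  →5  S(S(add(SZ, mul(SSZ, add(Z, SSSZ)))))
  →6  S(S(S(add(Z, mul(SSZ, add(Z, SSSZ))))))
  →7  S(S(S(mul(SSZ, add(Z, SSSZ)))))
  →8  S(S(S(add(add(Z, SSSZ), mul(SZ, add(Z, SSSZ))))))
  →9  S(S(S(add(SSSZ, mul(SZ, add(Z, SSSZ))))))
  →10  S(S(S(S(add(SSZ, mul(SZ, add(Z, SSSZ)))))))
  →11  S(S(S(S(S(add(SZ, mul(SZ, add(Z, SSSZ))))))))
  →12  S(S(S(S(S(S(add(Z, mul(SZ, add(Z, SSSZ)))))))))
  →13  S(S(S(S(S(S(mul(SZ, add(Z, SSSZ))))))))
  →14  S(S(S(S(S(S(add(add(Z, SSSZ), mul(Z, add(Z, SSSZ)))))))))
  →15  S(S(S(S(S(S(add(SSSZ, mul(Z, add(Z, SSSZ)))))))))
  →16  S(S(S(S(S(S(S(add(SSZ, mul(Z, add(Z, SSSZ))))))))))
  →17  S(S(S(S(S(S(S(S(add(SZ, mul(Z, add(Z, SSSZ)))))))))))
  →18  S(S(S(S(S(S(S(S(S(add(Z, mul(Z, add(Z, SSSZ))))))))))))
  →19  S(S(S(S(S(S(S(S(S(mul(Z, add(Z, SSSZ)))))))))))
  →20  S^9(Z)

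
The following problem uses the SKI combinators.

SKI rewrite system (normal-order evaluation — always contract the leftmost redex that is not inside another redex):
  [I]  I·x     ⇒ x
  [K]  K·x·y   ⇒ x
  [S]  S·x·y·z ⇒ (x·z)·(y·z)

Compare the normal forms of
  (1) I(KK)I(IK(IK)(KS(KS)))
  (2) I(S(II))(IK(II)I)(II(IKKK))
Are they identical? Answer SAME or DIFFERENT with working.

Answer: SAME — A ⇓ KK, B ⇓ KK

Working:
Term A:
  start: I(KK)I(IK(IK)(KS(KS)))
  [1] KKI(IK(IK)(KS(KS)))
  [2] K(IK(IK)(KS(KS)))
  [3] K(K(IK)(KS(KS)))
  [4] K(IK)
  [5] KK

Term B:
  start: I(S(II))(IK(II)I)(II(IKKK))
  [1] S(II)(IK(II)I)(II(IKKK))
  [2] II(II(IKKK))(IK(II)I(II(IKKK)))
  [3] I(II(IKKK))(IK(II)I(II(IKKK)))
  [4] II(IKKK)(IK(II)I(II(IKKK)))
  [5] I(IKKK)(IK(II)I(II(IKKK)))
  [6] IKKK(IK(II)I(II(IKKK)))
  [7] KKK(IK(II)I(II(IKKK)))
  [8] K(IK(II)I(II(IKKK)))
  [9] K(K(II)I(II(IKKK)))
  [10] K(II(II(IKKK)))
  [11] K(I(II(IKKK)))
  [12] K(II(IKKK))
  [13] K(I(IKKK))
  [14] K(IKKK)
  [15] K(KKK)
  [16] KK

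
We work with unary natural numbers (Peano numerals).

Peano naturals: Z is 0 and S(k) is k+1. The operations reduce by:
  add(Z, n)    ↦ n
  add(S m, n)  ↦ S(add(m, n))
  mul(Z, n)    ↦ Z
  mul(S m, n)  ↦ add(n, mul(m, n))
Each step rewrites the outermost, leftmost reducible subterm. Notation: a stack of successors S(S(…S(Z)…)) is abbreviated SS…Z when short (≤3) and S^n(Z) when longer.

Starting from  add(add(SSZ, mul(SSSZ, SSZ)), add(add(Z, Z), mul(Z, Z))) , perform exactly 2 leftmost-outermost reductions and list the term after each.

Answer: after 2 steps: S(add(add(SZ, mul(SSSZ, SSZ)), add(add(Z, Z), mul(Z, Z))))

Derivation:
  start: add(add(SSZ, mul(SSSZ, SSZ)), add(add(Z, Z), mul(Z, Z)))
  [1] add(S(add(SZ, mul(SSSZ, SSZ))), add(add(Z, Z), mul(Z, Z)))
  [2] S(add(add(SZ, mul(SSSZ, SSZ)), add(add(Z, Z), mul(Z, Z))))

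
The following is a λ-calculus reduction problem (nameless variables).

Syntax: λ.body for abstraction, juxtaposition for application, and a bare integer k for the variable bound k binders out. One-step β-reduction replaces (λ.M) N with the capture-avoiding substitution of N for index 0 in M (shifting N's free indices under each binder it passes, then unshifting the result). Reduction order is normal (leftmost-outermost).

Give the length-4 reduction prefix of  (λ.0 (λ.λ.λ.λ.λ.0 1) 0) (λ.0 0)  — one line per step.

Answer: after 4 steps: λ.λ.λ.0 1

Reduction:
  start: (λ.0 (λ.λ.λ.λ.λ.0 1) 0) (λ.0 0)
  step 1: (λ.0 0) (λ.λ.λ.λ.λ.0 1) (λ.0 0)
  step 2: (λ.λ.λ.λ.λ.0 1) (λ.λ.λ.λ.λ.0 1) (λ.0 0)
  step 3: (λ.λ.λ.λ.0 1) (λ.0 0)
  step 4: λ.λ.λ.0 1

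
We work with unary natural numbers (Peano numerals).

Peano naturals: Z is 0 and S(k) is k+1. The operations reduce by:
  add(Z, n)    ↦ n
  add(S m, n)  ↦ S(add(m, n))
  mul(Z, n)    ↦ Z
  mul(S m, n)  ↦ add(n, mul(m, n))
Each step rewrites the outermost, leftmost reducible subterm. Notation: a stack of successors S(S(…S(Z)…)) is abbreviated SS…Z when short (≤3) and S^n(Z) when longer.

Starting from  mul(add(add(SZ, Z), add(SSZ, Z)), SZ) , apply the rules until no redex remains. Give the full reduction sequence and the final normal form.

  start: mul(add(add(SZ, Z), add(SSZ, Z)), SZ)
  step 1: mul(add(S(add(Z, Z)), add(SSZ, Z)), SZ)
  step 2: mul(S(add(add(Z, Z), add(SSZ, Z))), SZ)
  step 3: add(SZ, mul(add(add(Z, Z), add(SSZ, Z)), SZ))
  step 4: S(add(Z, mul(add(add(Z, Z), add(SSZ, Z)), SZ)))
  step 5: S(mul(add(add(Z, Z), add(SSZ, Z)), SZ))
  step 6: S(mul(add(Z, add(SSZ, Z)), SZ))
  step 7: S(mul(add(SSZ, Z), SZ))
  step 8: S(mul(S(add(SZ, Z)), SZ))
  step 9: S(add(SZ, mul(add(SZ, Z), SZ)))
  step 10: S(S(add(Z, mul(add(SZ, Z), SZ))))
  step 11: S(S(mul(add(SZ, Z), SZ)))
  step 12: S(S(mul(S(add(Z, Z)), SZ)))
  step 13: S(S(add(SZ, mul(add(Z, Z), SZ))))
  step 14: S(S(S(add(Z, mul(add(Z, Z), SZ)))))
  step 15: S(S(S(mul(add(Z, Z), SZ))))
  step 16: S(S(S(mul(Z, SZ))))
  step 17: SSSZ

Answer: normal form = SSSZ  (in 17 steps)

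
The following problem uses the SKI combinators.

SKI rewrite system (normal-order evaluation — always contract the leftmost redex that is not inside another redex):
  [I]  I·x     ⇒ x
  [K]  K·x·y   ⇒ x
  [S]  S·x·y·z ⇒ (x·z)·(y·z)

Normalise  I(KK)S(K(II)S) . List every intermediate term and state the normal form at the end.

  start: I(KK)S(K(II)S)
  →1  KKS(K(II)S)
  →2  K(K(II)S)
  →3  K(II)
  →4  KI

Answer: normal form = KI  (in 4 steps)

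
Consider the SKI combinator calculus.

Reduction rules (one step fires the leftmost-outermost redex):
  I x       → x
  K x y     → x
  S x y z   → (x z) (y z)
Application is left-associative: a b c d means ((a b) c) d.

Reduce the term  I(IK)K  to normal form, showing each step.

Answer: normal form = KK  (in 2 steps)

Derivation:
  start: I(IK)K
  step 1: IKK
  step 2: KK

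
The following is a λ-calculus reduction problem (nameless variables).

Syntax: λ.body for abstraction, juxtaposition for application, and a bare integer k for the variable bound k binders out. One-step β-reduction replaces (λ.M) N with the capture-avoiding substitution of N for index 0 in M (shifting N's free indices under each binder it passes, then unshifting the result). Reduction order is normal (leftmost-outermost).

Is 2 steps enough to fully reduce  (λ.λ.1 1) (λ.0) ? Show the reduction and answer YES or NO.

  start: (λ.λ.1 1) (λ.0)
  step 1: λ.(λ.0) (λ.0)
  step 2: λ.λ.0

Answer: YES — reaches normal form λ.λ.0 in 2 ≤ 2 steps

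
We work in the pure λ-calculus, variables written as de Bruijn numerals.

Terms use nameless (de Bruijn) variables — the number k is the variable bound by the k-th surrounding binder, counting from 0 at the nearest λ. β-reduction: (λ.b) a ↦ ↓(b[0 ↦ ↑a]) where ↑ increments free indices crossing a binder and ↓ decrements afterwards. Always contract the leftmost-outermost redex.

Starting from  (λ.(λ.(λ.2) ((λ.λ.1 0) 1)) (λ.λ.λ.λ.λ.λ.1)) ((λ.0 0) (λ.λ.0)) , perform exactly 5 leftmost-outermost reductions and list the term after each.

Answer: after 5 steps: λ.0

Reduction:
  start: (λ.(λ.(λ.2) ((λ.λ.1 0) 1)) (λ.λ.λ.λ.λ.λ.1)) ((λ.0 0) (λ.λ.0))
  [1] (λ.(λ.(λ.0 0) (λ.λ.0)) ((λ.λ.1 0) ((λ.0 0) (λ.λ.0)))) (λ.λ.λ.λ.λ.λ.1)
  [2] (λ.(λ.0 0) (λ.λ.0)) ((λ.λ.1 0) ((λ.0 0) (λ.λ.0)))
  [3] (λ.0 0) (λ.λ.0)
  [4] (λ.λ.0) (λ.λ.0)
  [5] λ.0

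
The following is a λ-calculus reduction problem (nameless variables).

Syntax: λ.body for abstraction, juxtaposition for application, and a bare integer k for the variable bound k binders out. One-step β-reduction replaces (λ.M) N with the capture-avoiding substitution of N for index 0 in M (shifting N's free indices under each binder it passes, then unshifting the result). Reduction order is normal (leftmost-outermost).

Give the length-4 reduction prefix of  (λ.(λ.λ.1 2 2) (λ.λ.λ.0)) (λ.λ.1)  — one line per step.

Answer: after 4 steps: λ.λ.0

Derivation:
  start: (λ.(λ.λ.1 2 2) (λ.λ.λ.0)) (λ.λ.1)
  step 1: (λ.λ.1 (λ.λ.1) (λ.λ.1)) (λ.λ.λ.0)
  step 2: λ.(λ.λ.λ.0) (λ.λ.1) (λ.λ.1)
  step 3: λ.(λ.λ.0) (λ.λ.1)
  step 4: λ.λ.0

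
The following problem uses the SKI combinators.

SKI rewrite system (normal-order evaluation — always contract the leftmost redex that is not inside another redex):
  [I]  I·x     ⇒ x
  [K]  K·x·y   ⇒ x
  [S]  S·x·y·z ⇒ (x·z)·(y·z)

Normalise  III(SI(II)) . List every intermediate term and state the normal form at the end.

Answer: normal form = SII  (in 4 steps)

Derivation:
  start: III(SI(II))
  →1  II(SI(II))
  →2  I(SI(II))
  →3  SI(II)
  →4  SII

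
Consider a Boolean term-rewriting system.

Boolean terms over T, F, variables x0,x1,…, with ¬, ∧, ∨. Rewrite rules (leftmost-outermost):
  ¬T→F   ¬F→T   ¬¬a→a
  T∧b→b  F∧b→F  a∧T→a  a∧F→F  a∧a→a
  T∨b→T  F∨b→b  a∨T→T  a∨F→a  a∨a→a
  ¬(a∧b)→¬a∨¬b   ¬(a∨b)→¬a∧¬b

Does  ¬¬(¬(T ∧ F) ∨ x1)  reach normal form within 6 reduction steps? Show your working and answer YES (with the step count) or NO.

Answer: YES — reaches normal form T in 6 ≤ 6 steps

Derivation:
  start: ¬¬(¬(T ∧ F) ∨ x1)
  [1] ¬(T ∧ F) ∨ x1
  [2] (¬T ∨ ¬F) ∨ x1
  [3] (F ∨ ¬F) ∨ x1
  [4] ¬F ∨ x1
  [5] T ∨ x1
  [6] T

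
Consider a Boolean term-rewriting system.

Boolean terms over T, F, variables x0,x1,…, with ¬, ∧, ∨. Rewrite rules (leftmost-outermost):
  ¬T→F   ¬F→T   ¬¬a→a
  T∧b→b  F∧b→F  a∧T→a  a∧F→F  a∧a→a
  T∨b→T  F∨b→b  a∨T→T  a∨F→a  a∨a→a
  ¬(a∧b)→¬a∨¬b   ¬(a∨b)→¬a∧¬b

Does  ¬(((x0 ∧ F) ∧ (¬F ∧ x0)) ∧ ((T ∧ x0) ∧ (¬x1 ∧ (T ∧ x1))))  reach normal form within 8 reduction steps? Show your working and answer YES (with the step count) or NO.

  start: ¬(((x0 ∧ F) ∧ (¬F ∧ x0)) ∧ ((T ∧ x0) ∧ (¬x1 ∧ (T ∧ x1))))
  [1] ¬((x0 ∧ F) ∧ (¬F ∧ x0)) ∨ ¬((T ∧ x0) ∧ (¬x1 ∧ (T ∧ x1)))
  [2] (¬(x0 ∧ F) ∨ ¬(¬F ∧ x0)) ∨ ¬((T ∧ x0) ∧ (¬x1 ∧ (T ∧ x1)))
  [3] ((¬x0 ∨ ¬F) ∨ ¬(¬F ∧ x0)) ∨ ¬((T ∧ x0) ∧ (¬x1 ∧ (T ∧ x1)))
  [4] ((¬x0 ∨ T) ∨ ¬(¬F ∧ x0)) ∨ ¬((T ∧ x0) ∧ (¬x1 ∧ (T ∧ x1)))
  [5] (T ∨ ¬(¬F ∧ x0)) ∨ ¬((T ∧ x0) ∧ (¬x1 ∧ (T ∧ x1)))
  [6] T ∨ ¬((T ∧ x0) ∧ (¬x1 ∧ (T ∧ x1)))
  [7] T

Answer: YES — reaches normal form T in 7 ≤ 8 steps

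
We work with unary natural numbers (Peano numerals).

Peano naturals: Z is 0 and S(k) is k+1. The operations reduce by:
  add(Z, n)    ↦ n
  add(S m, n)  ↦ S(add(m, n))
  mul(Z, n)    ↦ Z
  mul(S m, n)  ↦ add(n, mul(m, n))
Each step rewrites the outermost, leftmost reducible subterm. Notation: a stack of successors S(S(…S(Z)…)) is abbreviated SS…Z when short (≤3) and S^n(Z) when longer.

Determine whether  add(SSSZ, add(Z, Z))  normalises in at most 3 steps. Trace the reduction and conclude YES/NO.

Answer: NO — after 3 steps the term is S(S(S(add(Z, add(Z, Z))))), not yet normal

Derivation:
  start: add(SSSZ, add(Z, Z))
  →1  S(add(SSZ, add(Z, Z)))
  →2  S(S(add(SZ, add(Z, Z))))
  →3  S(S(S(add(Z, add(Z, Z)))))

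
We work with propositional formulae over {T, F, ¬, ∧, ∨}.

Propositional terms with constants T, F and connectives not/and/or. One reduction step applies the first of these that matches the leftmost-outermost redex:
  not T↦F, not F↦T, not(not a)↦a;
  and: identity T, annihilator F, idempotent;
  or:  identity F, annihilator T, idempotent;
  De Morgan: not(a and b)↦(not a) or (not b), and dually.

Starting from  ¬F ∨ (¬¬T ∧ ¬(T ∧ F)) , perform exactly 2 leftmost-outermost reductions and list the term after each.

Answer: after 2 steps: T

Derivation:
  start: ¬F ∨ (¬¬T ∧ ¬(T ∧ F))
  step 1: T ∨ (¬¬T ∧ ¬(T ∧ F))
  step 2: T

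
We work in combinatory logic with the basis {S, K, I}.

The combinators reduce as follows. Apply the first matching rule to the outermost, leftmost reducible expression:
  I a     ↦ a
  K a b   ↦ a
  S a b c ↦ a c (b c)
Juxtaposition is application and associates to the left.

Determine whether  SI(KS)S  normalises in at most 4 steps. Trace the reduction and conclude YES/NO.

Answer: YES — reaches normal form SS in 3 ≤ 4 steps

Derivation:
  start: SI(KS)S
  step 1: IS(KSS)
  step 2: S(KSS)
  step 3: SS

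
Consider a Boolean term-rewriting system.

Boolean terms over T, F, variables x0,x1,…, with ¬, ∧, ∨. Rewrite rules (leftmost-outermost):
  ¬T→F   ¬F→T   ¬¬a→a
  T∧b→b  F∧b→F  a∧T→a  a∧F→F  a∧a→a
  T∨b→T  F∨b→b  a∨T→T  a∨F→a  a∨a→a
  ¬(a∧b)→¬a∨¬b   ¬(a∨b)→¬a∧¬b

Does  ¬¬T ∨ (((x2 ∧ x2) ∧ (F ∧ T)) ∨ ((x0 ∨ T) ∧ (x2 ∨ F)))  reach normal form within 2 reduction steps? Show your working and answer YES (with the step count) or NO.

  start: ¬¬T ∨ (((x2 ∧ x2) ∧ (F ∧ T)) ∨ ((x0 ∨ T) ∧ (x2 ∨ F)))
  →1  T ∨ (((x2 ∧ x2) ∧ (F ∧ T)) ∨ ((x0 ∨ T) ∧ (x2 ∨ F)))
  →2  T

Answer: YES — reaches normal form T in 2 ≤ 2 steps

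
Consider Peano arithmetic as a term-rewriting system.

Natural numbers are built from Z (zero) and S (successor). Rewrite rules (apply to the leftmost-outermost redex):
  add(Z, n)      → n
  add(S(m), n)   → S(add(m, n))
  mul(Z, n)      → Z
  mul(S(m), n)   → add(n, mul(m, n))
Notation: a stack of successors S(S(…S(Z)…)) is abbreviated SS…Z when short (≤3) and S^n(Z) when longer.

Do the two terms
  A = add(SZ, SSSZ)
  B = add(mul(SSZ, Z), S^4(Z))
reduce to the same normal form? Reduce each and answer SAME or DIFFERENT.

Term A:
  start: add(SZ, SSSZ)
  step 1: S(add(Z, SSSZ))
  step 2: S^4(Z)

Term B:
  start: add(mul(SSZ, Z), S^4(Z))
  step 1: add(add(Z, mul(SZ, Z)), S^4(Z))
  step 2: add(mul(SZ, Z), S^4(Z))
  step 3: add(add(Z, mul(Z, Z)), S^4(Z))
  step 4: add(mul(Z, Z), S^4(Z))
  step 5: add(Z, S^4(Z))
  step 6: S^4(Z)

Answer: SAME — A ⇓ S^4(Z), B ⇓ S^4(Z)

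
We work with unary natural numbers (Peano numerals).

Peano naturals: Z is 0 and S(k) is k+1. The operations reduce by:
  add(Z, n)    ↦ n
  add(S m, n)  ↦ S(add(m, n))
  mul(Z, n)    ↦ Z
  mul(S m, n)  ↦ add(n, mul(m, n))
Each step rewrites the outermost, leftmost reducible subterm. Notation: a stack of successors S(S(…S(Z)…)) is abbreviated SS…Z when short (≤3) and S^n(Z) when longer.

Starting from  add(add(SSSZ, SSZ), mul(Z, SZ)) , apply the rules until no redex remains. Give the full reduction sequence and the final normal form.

  start: add(add(SSSZ, SSZ), mul(Z, SZ))
  →1  add(S(add(SSZ, SSZ)), mul(Z, SZ))
  →2  S(add(add(SSZ, SSZ), mul(Z, SZ)))
  →3  S(add(S(add(SZ, SSZ)), mul(Z, SZ)))
  →4  S(S(add(add(SZ, SSZ), mul(Z, SZ))))
  →5  S(S(add(S(add(Z, SSZ)), mul(Z, SZ))))
  →6  S(S(S(add(add(Z, SSZ), mul(Z, SZ)))))
  →7  S(S(S(add(SSZ, mul(Z, SZ)))))
  →8  S(S(S(S(add(SZ, mul(Z, SZ))))))
  →9  S(S(S(S(S(add(Z, mul(Z, SZ)))))))
  →10  S(S(S(S(S(mul(Z, SZ))))))
  →11  S^5(Z)

Answer: normal form = S^5(Z)  (in 11 steps)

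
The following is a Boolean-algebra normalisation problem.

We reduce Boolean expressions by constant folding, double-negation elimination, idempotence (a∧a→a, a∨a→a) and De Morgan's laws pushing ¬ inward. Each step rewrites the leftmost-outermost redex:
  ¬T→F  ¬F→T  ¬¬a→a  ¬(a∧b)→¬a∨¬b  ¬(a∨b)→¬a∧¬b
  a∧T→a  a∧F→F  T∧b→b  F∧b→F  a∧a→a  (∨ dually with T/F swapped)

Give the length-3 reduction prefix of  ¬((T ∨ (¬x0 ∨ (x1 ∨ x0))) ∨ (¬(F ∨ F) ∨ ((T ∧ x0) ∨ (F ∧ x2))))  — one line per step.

Answer: after 3 steps: (F ∧ ¬(¬x0 ∨ (x1 ∨ x0))) ∧ ¬(¬(F ∨ F) ∨ ((T ∧ x0) ∨ (F ∧ x2)))

Derivation:
  start: ¬((T ∨ (¬x0 ∨ (x1 ∨ x0))) ∨ (¬(F ∨ F) ∨ ((T ∧ x0) ∨ (F ∧ x2))))
  step 1: ¬(T ∨ (¬x0 ∨ (x1 ∨ x0))) ∧ ¬(¬(F ∨ F) ∨ ((T ∧ x0) ∨ (F ∧ x2)))
  step 2: (¬T ∧ ¬(¬x0 ∨ (x1 ∨ x0))) ∧ ¬(¬(F ∨ F) ∨ ((T ∧ x0) ∨ (F ∧ x2)))
  step 3: (F ∧ ¬(¬x0 ∨ (x1 ∨ x0))) ∧ ¬(¬(F ∨ F) ∨ ((T ∧ x0) ∨ (F ∧ x2)))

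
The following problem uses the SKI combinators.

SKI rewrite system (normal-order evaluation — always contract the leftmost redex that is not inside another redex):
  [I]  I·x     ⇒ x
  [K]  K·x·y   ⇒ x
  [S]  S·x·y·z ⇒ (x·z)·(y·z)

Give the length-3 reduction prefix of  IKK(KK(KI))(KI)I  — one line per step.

Answer: after 3 steps: KI

Working:
  start: IKK(KK(KI))(KI)I
  step 1: KK(KK(KI))(KI)I
  step 2: K(KI)I
  step 3: KI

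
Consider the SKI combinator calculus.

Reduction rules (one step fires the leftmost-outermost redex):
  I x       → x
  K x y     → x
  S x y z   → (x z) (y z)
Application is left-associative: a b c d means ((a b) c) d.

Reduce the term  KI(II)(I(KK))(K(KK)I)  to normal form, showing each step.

  start: KI(II)(I(KK))(K(KK)I)
  [1] I(I(KK))(K(KK)I)
  [2] I(KK)(K(KK)I)
  [3] KK(K(KK)I)
  [4] K

Answer: normal form = K  (in 4 steps)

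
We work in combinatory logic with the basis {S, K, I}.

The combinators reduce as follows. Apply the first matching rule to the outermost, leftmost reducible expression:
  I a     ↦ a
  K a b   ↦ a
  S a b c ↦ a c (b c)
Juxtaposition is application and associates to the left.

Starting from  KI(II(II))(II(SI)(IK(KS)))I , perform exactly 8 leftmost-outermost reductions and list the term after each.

  start: KI(II(II))(II(SI)(IK(KS)))I
  [1] I(II(SI)(IK(KS)))I
  [2] II(SI)(IK(KS))I
  [3] I(SI)(IK(KS))I
  [4] SI(IK(KS))I
  [5] II(IK(KS)I)
  [6] I(IK(KS)I)
  [7] IK(KS)I
  [8] K(KS)I

Answer: after 8 steps: K(KS)I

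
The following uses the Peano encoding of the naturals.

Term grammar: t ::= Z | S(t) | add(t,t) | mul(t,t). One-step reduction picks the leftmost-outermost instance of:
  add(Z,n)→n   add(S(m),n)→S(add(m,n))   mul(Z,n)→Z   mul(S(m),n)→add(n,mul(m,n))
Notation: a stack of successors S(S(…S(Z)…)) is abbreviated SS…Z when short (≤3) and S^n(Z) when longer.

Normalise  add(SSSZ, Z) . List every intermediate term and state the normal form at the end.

  start: add(SSSZ, Z)
  →1  S(add(SSZ, Z))
  →2  S(S(add(SZ, Z)))
  →3  S(S(S(add(Z, Z))))
  →4  SSSZ

Answer: normal form = SSSZ  (in 4 steps)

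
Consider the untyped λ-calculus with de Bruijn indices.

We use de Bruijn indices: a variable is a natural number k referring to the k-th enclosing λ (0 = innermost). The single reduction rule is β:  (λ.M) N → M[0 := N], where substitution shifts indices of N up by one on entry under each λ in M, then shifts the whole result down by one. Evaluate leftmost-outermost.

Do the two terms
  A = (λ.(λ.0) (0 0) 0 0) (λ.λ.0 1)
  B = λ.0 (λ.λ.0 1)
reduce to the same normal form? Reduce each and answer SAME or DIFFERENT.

Term A:
  start: (λ.(λ.0) (0 0) 0 0) (λ.λ.0 1)
  [1] (λ.0) ((λ.λ.0 1) (λ.λ.0 1)) (λ.λ.0 1) (λ.λ.0 1)
  [2] (λ.λ.0 1) (λ.λ.0 1) (λ.λ.0 1) (λ.λ.0 1)
  [3] (λ.0 (λ.λ.0 1)) (λ.λ.0 1) (λ.λ.0 1)
  [4] (λ.λ.0 1) (λ.λ.0 1) (λ.λ.0 1)
  [5] (λ.0 (λ.λ.0 1)) (λ.λ.0 1)
  [6] (λ.λ.0 1) (λ.λ.0 1)
  [7] λ.0 (λ.λ.0 1)

Term B:
  start: λ.0 (λ.λ.0 1)

Answer: SAME — A ⇓ λ.0 (λ.λ.0 1), B ⇓ λ.0 (λ.λ.0 1)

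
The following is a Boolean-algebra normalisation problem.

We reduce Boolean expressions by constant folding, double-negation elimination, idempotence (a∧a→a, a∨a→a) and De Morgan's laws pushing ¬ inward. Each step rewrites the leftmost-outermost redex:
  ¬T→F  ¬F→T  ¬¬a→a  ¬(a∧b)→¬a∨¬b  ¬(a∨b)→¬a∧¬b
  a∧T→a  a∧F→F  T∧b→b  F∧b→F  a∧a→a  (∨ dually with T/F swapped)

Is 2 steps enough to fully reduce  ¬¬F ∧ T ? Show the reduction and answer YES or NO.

Answer: YES — reaches normal form F in 2 ≤ 2 steps

Reduction:
  start: ¬¬F ∧ T
  step 1: ¬¬F
  step 2: F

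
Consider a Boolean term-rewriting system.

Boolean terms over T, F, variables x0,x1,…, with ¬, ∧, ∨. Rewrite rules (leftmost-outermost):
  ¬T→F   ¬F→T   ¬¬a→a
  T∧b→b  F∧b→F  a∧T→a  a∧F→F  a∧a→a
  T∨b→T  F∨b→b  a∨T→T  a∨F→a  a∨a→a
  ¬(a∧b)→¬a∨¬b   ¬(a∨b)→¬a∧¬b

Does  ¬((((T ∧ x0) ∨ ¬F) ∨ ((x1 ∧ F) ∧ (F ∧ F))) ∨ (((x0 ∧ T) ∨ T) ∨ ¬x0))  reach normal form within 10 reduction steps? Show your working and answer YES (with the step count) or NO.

  start: ¬((((T ∧ x0) ∨ ¬F) ∨ ((x1 ∧ F) ∧ (F ∧ F))) ∨ (((x0 ∧ T) ∨ T) ∨ ¬x0))
  step 1: ¬(((T ∧ x0) ∨ ¬F) ∨ ((x1 ∧ F) ∧ (F ∧ F))) ∧ ¬(((x0 ∧ T) ∨ T) ∨ ¬x0)
  step 2: (¬((T ∧ x0) ∨ ¬F) ∧ ¬((x1 ∧ F) ∧ (F ∧ F))) ∧ ¬(((x0 ∧ T) ∨ T) ∨ ¬x0)
  step 3: ((¬(T ∧ x0) ∧ ¬¬F) ∧ ¬((x1 ∧ F) ∧ (F ∧ F))) ∧ ¬(((x0 ∧ T) ∨ T) ∨ ¬x0)
  step 4: (((¬T ∨ ¬x0) ∧ ¬¬F) ∧ ¬((x1 ∧ F) ∧ (F ∧ F))) ∧ ¬(((x0 ∧ T) ∨ T) ∨ ¬x0)
  step 5: (((F ∨ ¬x0) ∧ ¬¬F) ∧ ¬((x1 ∧ F) ∧ (F ∧ F))) ∧ ¬(((x0 ∧ T) ∨ T) ∨ ¬x0)
  step 6: ((¬x0 ∧ ¬¬F) ∧ ¬((x1 ∧ F) ∧ (F ∧ F))) ∧ ¬(((x0 ∧ T) ∨ T) ∨ ¬x0)
  step 7: ((¬x0 ∧ F) ∧ ¬((x1 ∧ F) ∧ (F ∧ F))) ∧ ¬(((x0 ∧ T) ∨ T) ∨ ¬x0)
  step 8: (F ∧ ¬((x1 ∧ F) ∧ (F ∧ F))) ∧ ¬(((x0 ∧ T) ∨ T) ∨ ¬x0)
  step 9: F ∧ ¬(((x0 ∧ T) ∨ T) ∨ ¬x0)
  step 10: F

Answer: YES — reaches normal form F in 10 ≤ 10 steps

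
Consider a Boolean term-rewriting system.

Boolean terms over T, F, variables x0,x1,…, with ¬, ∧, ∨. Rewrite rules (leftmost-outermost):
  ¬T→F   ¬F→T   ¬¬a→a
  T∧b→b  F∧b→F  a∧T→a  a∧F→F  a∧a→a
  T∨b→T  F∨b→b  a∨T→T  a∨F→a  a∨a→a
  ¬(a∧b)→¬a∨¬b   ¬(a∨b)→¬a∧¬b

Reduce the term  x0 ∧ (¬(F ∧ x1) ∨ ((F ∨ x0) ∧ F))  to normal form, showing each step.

Answer: normal form = x0  (in 5 steps)

Derivation:
  start: x0 ∧ (¬(F ∧ x1) ∨ ((F ∨ x0) ∧ F))
  step 1: x0 ∧ ((¬F ∨ ¬x1) ∨ ((F ∨ x0) ∧ F))
  step 2: x0 ∧ ((T ∨ ¬x1) ∨ ((F ∨ x0) ∧ F))
  step 3: x0 ∧ (T ∨ ((F ∨ x0) ∧ F))
  step 4: x0 ∧ T
  step 5: x0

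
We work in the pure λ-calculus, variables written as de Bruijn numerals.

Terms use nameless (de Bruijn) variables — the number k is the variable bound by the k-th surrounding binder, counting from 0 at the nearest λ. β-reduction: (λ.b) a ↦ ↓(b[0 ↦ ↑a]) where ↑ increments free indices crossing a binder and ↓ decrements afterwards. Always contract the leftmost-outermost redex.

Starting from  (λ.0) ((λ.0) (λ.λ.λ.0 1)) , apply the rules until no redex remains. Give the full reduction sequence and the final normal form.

  start: (λ.0) ((λ.0) (λ.λ.λ.0 1))
  [1] (λ.0) (λ.λ.λ.0 1)
  [2] λ.λ.λ.0 1

Answer: normal form = λ.λ.λ.0 1  (in 2 steps)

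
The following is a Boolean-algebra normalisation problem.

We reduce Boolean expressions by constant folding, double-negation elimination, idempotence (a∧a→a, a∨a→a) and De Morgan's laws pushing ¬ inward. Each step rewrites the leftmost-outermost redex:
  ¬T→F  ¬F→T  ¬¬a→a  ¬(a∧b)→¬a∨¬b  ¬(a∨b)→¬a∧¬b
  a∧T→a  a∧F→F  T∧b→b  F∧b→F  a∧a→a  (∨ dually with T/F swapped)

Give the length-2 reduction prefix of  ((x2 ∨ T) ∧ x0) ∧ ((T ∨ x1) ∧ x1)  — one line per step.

  start: ((x2 ∨ T) ∧ x0) ∧ ((T ∨ x1) ∧ x1)
  →1  (T ∧ x0) ∧ ((T ∨ x1) ∧ x1)
  →2  x0 ∧ ((T ∨ x1) ∧ x1)

Answer: after 2 steps: x0 ∧ ((T ∨ x1) ∧ x1)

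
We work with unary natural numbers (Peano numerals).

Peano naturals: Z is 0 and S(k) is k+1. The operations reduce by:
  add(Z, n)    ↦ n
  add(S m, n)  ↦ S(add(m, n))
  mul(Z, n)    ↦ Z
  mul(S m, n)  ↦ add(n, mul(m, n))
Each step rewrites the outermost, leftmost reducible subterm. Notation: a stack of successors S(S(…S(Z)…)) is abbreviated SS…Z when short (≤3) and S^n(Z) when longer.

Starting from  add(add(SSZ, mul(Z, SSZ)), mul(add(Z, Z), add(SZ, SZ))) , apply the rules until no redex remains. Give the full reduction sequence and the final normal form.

Answer: normal form = SSZ  (in 9 steps)

Working:
  start: add(add(SSZ, mul(Z, SSZ)), mul(add(Z, Z), add(SZ, SZ)))
  step 1: add(S(add(SZ, mul(Z, SSZ))), mul(add(Z, Z), add(SZ, SZ)))
  step 2: S(add(add(SZ, mul(Z, SSZ)), mul(add(Z, Z), add(SZ, SZ))))
  step 3: S(add(S(add(Z, mul(Z, SSZ))), mul(add(Z, Z), add(SZ, SZ))))
  step 4: S(S(add(add(Z, mul(Z, SSZ)), mul(add(Z, Z), add(SZ, SZ)))))
  step 5: S(S(add(mul(Z, SSZ), mul(add(Z, Z), add(SZ, SZ)))))
  step 6: S(S(add(Z, mul(add(Z, Z), add(SZ, SZ)))))
  step 7: S(S(mul(add(Z, Z), add(SZ, SZ))))
  step 8: S(S(mul(Z, add(SZ, SZ))))
  step 9: SSZ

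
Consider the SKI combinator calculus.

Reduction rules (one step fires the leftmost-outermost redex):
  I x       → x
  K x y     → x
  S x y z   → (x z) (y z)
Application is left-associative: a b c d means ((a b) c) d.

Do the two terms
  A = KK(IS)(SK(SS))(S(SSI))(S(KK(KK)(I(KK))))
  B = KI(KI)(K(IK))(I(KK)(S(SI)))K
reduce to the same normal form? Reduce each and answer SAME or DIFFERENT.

Answer: DIFFERENT — A ⇓ S(K(KK)), B ⇓ KK

Working:
Term A:
  start: KK(IS)(SK(SS))(S(SSI))(S(KK(KK)(I(KK))))
  step 1: K(SK(SS))(S(SSI))(S(KK(KK)(I(KK))))
  step 2: SK(SS)(S(KK(KK)(I(KK))))
  step 3: K(S(KK(KK)(I(KK))))(SS(S(KK(KK)(I(KK)))))
  step 4: S(KK(KK)(I(KK)))
  step 5: S(K(I(KK)))
  step 6: S(K(KK))

Term B:
  start: KI(KI)(K(IK))(I(KK)(S(SI)))K
  step 1: I(K(IK))(I(KK)(S(SI)))K
  step 2: K(IK)(I(KK)(S(SI)))K
  step 3: IKK
  step 4: KK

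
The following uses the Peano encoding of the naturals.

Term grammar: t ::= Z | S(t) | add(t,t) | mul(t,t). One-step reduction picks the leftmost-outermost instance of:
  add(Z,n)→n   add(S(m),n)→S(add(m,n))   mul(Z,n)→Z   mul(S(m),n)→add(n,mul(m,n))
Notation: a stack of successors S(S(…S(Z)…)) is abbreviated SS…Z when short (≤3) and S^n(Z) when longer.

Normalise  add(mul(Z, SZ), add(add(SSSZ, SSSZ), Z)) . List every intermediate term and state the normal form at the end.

  start: add(mul(Z, SZ), add(add(SSSZ, SSSZ), Z))
  step 1: add(Z, add(add(SSSZ, SSSZ), Z))
  step 2: add(add(SSSZ, SSSZ), Z)
  step 3: add(S(add(SSZ, SSSZ)), Z)
  step 4: S(add(add(SSZ, SSSZ), Z))
  step 5: S(add(S(add(SZ, SSSZ)), Z))
  step 6: S(S(add(add(SZ, SSSZ), Z)))
  step 7: S(S(add(S(add(Z, SSSZ)), Z)))
  step 8: S(S(S(add(add(Z, SSSZ), Z))))
  step 9: S(S(S(add(SSSZ, Z))))
  step 10: S(S(S(S(add(SSZ, Z)))))
  step 11: S(S(S(S(S(add(SZ, Z))))))
  step 12: S(S(S(S(S(S(add(Z, Z)))))))
  step 13: S^6(Z)

Answer: normal form = S^6(Z)  (in 13 steps)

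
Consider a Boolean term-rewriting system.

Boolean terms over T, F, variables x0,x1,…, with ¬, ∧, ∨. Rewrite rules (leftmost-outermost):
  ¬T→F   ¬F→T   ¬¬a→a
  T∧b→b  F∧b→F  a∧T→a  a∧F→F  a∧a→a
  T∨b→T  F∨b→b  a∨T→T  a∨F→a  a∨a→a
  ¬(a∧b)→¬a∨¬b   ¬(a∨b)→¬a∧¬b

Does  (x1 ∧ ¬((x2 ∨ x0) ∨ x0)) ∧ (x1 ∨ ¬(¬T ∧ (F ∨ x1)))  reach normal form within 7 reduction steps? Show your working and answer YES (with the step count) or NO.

Answer: YES — reaches normal form x1 ∧ ((¬x2 ∧ ¬x0) ∧ ¬x0) in 7 ≤ 7 steps

Derivation:
  start: (x1 ∧ ¬((x2 ∨ x0) ∨ x0)) ∧ (x1 ∨ ¬(¬T ∧ (F ∨ x1)))
  [1] (x1 ∧ (¬(x2 ∨ x0) ∧ ¬x0)) ∧ (x1 ∨ ¬(¬T ∧ (F ∨ x1)))
  [2] (x1 ∧ ((¬x2 ∧ ¬x0) ∧ ¬x0)) ∧ (x1 ∨ ¬(¬T ∧ (F ∨ x1)))
  [3] (x1 ∧ ((¬x2 ∧ ¬x0) ∧ ¬x0)) ∧ (x1 ∨ (¬¬T ∨ ¬(F ∨ x1)))
  [4] (x1 ∧ ((¬x2 ∧ ¬x0) ∧ ¬x0)) ∧ (x1 ∨ (T ∨ ¬(F ∨ x1)))
  [5] (x1 ∧ ((¬x2 ∧ ¬x0) ∧ ¬x0)) ∧ (x1 ∨ T)
  [6] (x1 ∧ ((¬x2 ∧ ¬x0) ∧ ¬x0)) ∧ T
  [7] x1 ∧ ((¬x2 ∧ ¬x0) ∧ ¬x0)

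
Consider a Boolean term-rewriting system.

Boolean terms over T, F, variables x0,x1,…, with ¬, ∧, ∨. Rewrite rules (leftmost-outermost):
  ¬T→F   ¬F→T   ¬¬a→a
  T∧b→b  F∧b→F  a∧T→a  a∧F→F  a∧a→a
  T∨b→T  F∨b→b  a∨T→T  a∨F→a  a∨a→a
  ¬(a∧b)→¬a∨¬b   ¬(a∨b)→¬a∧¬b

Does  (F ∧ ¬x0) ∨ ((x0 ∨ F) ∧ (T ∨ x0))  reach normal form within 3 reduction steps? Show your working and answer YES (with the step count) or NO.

Answer: NO — after 3 steps the term is x0 ∧ (T ∨ x0), not yet normal

Reduction:
  start: (F ∧ ¬x0) ∨ ((x0 ∨ F) ∧ (T ∨ x0))
  [1] F ∨ ((x0 ∨ F) ∧ (T ∨ x0))
  [2] (x0 ∨ F) ∧ (T ∨ x0)
  [3] x0 ∧ (T ∨ x0)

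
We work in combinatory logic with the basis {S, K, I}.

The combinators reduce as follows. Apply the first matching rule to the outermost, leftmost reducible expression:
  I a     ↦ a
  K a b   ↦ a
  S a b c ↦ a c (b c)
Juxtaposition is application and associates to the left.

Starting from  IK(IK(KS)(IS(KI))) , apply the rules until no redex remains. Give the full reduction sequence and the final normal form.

  start: IK(IK(KS)(IS(KI)))
  →1  K(IK(KS)(IS(KI)))
  →2  K(K(KS)(IS(KI)))
  →3  K(KS)

Answer: normal form = K(KS)  (in 3 steps)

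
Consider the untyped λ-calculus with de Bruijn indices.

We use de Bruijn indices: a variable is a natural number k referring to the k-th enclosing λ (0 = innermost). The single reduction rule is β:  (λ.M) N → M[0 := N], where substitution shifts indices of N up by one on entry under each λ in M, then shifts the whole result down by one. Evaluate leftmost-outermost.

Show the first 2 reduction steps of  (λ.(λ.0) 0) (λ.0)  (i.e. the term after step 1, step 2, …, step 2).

  start: (λ.(λ.0) 0) (λ.0)
  →1  (λ.0) (λ.0)
  →2  λ.0

Answer: after 2 steps: λ.0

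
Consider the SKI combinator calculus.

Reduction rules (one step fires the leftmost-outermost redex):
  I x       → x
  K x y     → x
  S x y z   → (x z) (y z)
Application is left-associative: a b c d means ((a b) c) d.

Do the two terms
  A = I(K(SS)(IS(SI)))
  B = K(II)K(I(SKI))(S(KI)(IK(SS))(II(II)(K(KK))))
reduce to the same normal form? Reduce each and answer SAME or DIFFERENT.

Answer: SAME — A ⇓ SS, B ⇓ SS

Working:
Term A:
  start: I(K(SS)(IS(SI)))
  [1] K(SS)(IS(SI))
  [2] SS

Term B:
  start: K(II)K(I(SKI))(S(KI)(IK(SS))(II(II)(K(KK))))
  [1] II(I(SKI))(S(KI)(IK(SS))(II(II)(K(KK))))
  [2] I(I(SKI))(S(KI)(IK(SS))(II(II)(K(KK))))
  [3] I(SKI)(S(KI)(IK(SS))(II(II)(K(KK))))
  [4] SKI(S(KI)(IK(SS))(II(II)(K(KK))))
  [5] K(S(KI)(IK(SS))(II(II)(K(KK))))(I(S(KI)(IK(SS))(II(II)(K(KK)))))
  [6] S(KI)(IK(SS))(II(II)(K(KK)))
  [7] KI(II(II)(K(KK)))(IK(SS)(II(II)(K(KK))))
  [8] I(IK(SS)(II(II)(K(KK))))
  [9] IK(SS)(II(II)(K(KK)))
  [10] K(SS)(II(II)(K(KK)))
  [11] SS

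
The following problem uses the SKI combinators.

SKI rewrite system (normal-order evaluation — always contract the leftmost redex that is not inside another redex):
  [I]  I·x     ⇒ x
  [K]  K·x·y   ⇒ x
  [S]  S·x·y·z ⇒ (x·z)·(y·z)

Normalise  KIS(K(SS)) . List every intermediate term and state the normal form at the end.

  start: KIS(K(SS))
  [1] I(K(SS))
  [2] K(SS)

Answer: normal form = K(SS)  (in 2 steps)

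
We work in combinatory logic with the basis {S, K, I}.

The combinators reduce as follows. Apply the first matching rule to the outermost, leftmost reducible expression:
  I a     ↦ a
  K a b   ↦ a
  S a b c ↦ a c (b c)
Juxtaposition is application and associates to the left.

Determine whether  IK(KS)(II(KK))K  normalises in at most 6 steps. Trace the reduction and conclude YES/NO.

  start: IK(KS)(II(KK))K
  →1  K(KS)(II(KK))K
  →2  KSK
  →3  S

Answer: YES — reaches normal form S in 3 ≤ 6 steps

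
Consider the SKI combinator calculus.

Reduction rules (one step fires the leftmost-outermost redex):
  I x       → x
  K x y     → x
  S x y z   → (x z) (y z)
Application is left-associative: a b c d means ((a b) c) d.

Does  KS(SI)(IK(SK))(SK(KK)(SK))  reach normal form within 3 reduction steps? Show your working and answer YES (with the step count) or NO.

Answer: NO — after 3 steps the term is S(K(SK))(K(SK)(KK(SK))), not yet normal

Derivation:
  start: KS(SI)(IK(SK))(SK(KK)(SK))
  [1] S(IK(SK))(SK(KK)(SK))
  [2] S(K(SK))(SK(KK)(SK))
  [3] S(K(SK))(K(SK)(KK(SK)))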